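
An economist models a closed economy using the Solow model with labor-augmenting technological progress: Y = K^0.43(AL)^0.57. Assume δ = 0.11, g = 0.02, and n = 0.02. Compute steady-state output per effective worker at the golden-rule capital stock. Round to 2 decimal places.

n + g + δ = 0.02 + 0.02 + 0.11 = 0.15.
Setting f'(k) = n+g+δ gives 0.43·k^(0.43−1) = 0.15, hence k_gold = (0.43/0.15)^(1/0.57) ≈ 6.3448.
Output: y_gold = k_gold^0.43 = 6.3448^0.43 ≈ 2.2133.

y_gold ≈ 2.21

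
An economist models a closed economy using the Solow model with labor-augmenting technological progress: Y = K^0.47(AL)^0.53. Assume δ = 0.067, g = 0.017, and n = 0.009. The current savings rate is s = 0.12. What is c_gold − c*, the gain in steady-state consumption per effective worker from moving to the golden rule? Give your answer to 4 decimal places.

Δc ≈ 1.1265

Break-even investment rate: n + g + δ = 0.009 + 0.017 + 0.067 = 0.093.
Current steady state (s = 0.12): k* = (0.12/0.093)^(1/0.53) ≈ 1.6176, y* = 1.6176^0.47 ≈ 1.2536, c* = (1−0.12)·1.2536 ≈ 1.1032.
Setting f'(k) = n+g+δ gives 0.47·k^(0.47−1) = 0.093, hence k_gold = (0.47/0.093)^(1/0.53) ≈ 21.2606.
y_gold = 21.2606^0.47 ≈ 4.2069, c_gold = y_gold − 0.093·k_gold ≈ 2.2296.
Gain: Δc = 2.2296 − 1.1032 ≈ 1.1265.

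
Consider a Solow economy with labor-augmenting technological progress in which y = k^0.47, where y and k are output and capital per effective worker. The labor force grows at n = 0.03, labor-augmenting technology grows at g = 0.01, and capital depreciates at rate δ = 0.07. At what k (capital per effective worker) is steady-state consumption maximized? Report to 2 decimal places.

k_gold ≈ 15.49

Capital per effective worker breaks even when investment replaces (n + g + δ)·k; here n + g + δ = 0.11.
At the golden rule the marginal product of capital equals n+g+δ: 0.47·k^(0.47−1) = 0.11. Solving, k_gold = (0.47/0.11)^(1/0.53) ≈ 15.4885.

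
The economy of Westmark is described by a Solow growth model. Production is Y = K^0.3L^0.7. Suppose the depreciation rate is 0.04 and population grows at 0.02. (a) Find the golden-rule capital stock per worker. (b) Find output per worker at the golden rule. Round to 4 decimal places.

(a) k_gold ≈ 9.9662; (b) y_gold ≈ 1.9932

n + δ = 0.02 + 0.04 = 0.06.
Golden rule sets MPK = n+δ: 0.3·k^(0.3−1) = 0.06, so k_gold = (0.3/0.06)^(1/0.7) ≈ 9.9662.
y_gold = 9.9662^0.3 ≈ 1.9932.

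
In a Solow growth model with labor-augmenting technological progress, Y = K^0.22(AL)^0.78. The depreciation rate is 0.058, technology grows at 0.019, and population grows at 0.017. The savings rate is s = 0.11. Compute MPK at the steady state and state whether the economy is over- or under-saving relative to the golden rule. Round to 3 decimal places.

Break-even investment rate: n + g + δ = 0.017 + 0.019 + 0.058 = 0.094.
Steady-state k*: s·k^0.22 = 0.094·k gives k* = (0.11/0.094)^(1/0.78) ≈ 1.2233.
MPK = 0.22·1.2233^(-0.78) ≈ 0.1880.
MPK > n+g+δ = 0.094, so the economy is dynamically efficient (under-saving).

under-saving; MPK ≈ 0.188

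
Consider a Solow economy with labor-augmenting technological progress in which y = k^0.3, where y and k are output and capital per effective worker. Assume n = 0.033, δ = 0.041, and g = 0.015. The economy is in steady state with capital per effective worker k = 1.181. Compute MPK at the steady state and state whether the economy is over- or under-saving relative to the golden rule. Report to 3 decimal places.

under-saving; MPK ≈ 0.267

Break-even investment rate: n + g + δ = 0.033 + 0.015 + 0.041 = 0.089.
MPK = 0.3·k^(0.3−1) = 0.3·1.181^(-0.7) ≈ 0.2670.
MPK > 0.089, so the economy is dynamically efficient (under-saving).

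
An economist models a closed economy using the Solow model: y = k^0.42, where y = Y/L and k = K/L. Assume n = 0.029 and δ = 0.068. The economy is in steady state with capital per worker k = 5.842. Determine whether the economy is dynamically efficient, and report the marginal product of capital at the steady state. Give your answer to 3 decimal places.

dynamically efficient; MPK ≈ 0.151

n + δ = 0.029 + 0.068 = 0.097.
MPK = 0.42·k^(0.42−1) = 0.42·5.842^(-0.58) ≈ 0.1509.
MPK > 0.097, so the economy is dynamically efficient (under-saving).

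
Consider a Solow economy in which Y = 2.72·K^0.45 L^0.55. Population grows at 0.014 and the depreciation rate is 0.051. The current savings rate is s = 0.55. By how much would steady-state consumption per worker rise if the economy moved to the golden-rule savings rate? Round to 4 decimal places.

Δc ≈ 0.5919

The effective depreciation rate is n + δ = 0.014 + 0.051 = 0.065.
Current steady state (s = 0.55): k* = (0.55·2.72/0.065)^(1/0.55) ≈ 299.5000, y* = 2.72·299.5000^0.45 ≈ 35.3955, c* = (1−0.55)·35.3955 ≈ 15.9280.
Golden rule sets MPK = n+δ: 0.45·2.72·k^(0.45−1) = 0.065, so k_gold = (0.45·2.72/0.065)^(1/0.55) ≈ 207.9419.
y_gold = 2.72·207.9419^0.45 ≈ 30.0360, c_gold = y_gold − 0.065·k_gold ≈ 16.5198.
Gain: Δc = 16.5198 − 15.9280 ≈ 0.5919.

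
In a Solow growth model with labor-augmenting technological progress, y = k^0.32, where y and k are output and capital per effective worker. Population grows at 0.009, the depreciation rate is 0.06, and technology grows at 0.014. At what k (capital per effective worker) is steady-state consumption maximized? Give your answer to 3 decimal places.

k_gold ≈ 7.276

n + g + δ = 0.009 + 0.014 + 0.06 = 0.083.
Maximizing c = f(k) − (n+g+δ)·k gives f'(k) = n+g+δ, i.e. 0.32·k^(0.32−1) = 0.083, so k_gold = (0.32/0.083)^(1/0.68) ≈ 7.2756.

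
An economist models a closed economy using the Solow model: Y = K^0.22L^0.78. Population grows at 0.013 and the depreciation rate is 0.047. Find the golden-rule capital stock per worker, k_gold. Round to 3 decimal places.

k_gold ≈ 5.290

Capital per worker breaks even when investment replaces (n + δ)·k; here n + δ = 0.06.
Golden rule sets MPK = n+δ: 0.22·k^(0.22−1) = 0.06, so k_gold = (0.22/0.06)^(1/0.78) ≈ 5.2896.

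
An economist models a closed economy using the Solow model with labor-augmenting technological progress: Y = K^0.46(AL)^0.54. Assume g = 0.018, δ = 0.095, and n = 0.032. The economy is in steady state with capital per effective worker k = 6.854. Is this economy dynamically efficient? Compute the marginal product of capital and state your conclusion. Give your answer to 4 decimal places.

n + g + δ = 0.032 + 0.018 + 0.095 = 0.145.
MPK = 0.46·k^(0.46−1) = 0.46·6.854^(-0.54) ≈ 0.1627.
MPK > 0.145, so the economy is dynamically efficient (under-saving).

dynamically efficient; MPK ≈ 0.1627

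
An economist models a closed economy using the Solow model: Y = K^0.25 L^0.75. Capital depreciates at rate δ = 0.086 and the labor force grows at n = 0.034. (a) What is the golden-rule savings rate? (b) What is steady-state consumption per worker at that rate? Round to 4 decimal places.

(a) s_gold = 0.2500; (b) c_gold ≈ 0.9579

Break-even investment rate: n + δ = 0.034 + 0.086 = 0.12.
For Cobb-Douglas, s_gold equals capital's share: s_gold = 0.25.
At the golden rule the marginal product of capital equals n+δ: 0.25·k^(0.25−1) = 0.12. Solving, k_gold = (0.25/0.12)^(1/0.75) ≈ 2.6608.
y_gold = 2.6608^0.25 ≈ 1.2772; c_gold = (1−0.25)·y_gold ≈ 0.9579.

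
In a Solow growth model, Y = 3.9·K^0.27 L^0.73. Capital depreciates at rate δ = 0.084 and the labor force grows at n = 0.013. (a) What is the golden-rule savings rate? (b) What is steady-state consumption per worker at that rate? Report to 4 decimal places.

(a) s_gold = 0.2700; (b) c_gold ≈ 6.8776

The effective depreciation rate is n + δ = 0.013 + 0.084 = 0.097.
For Cobb-Douglas, s_gold equals capital's share: s_gold = 0.27.
Golden rule sets MPK = n+δ: 0.27·3.9·k^(0.27−1) = 0.097, so k_gold = (0.27·3.9/0.097)^(1/0.73) ≈ 26.2245.
y_gold = 3.9·26.2245^0.27 ≈ 9.4214; c_gold = (1−0.27)·y_gold ≈ 6.8776.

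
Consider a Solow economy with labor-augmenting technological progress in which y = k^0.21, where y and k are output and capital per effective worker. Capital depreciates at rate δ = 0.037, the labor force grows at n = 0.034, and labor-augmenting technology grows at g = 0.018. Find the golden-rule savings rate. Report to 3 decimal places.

Break-even investment rate: n + g + δ = 0.034 + 0.018 + 0.037 = 0.089.
At the golden rule MPK = n+g+δ, and in any Cobb-Douglas steady state s = (n+g+δ)·k/y = MPK·k/y = capital's share 0.21.

s_gold = 0.210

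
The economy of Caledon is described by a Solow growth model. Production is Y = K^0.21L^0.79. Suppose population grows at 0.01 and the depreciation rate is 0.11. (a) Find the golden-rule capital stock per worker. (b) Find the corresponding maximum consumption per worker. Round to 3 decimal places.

The effective depreciation rate is n + δ = 0.01 + 0.11 = 0.12.
Setting f'(k) = n+δ gives 0.21·k^(0.21−1) = 0.12, hence k_gold = (0.21/0.12)^(1/0.79) ≈ 2.0307.
y_gold = 2.0307^0.21 ≈ 1.1604; c_gold = y_gold − 0.12·k_gold ≈ 0.9167.

(a) k_gold ≈ 2.031; (b) c_gold ≈ 0.917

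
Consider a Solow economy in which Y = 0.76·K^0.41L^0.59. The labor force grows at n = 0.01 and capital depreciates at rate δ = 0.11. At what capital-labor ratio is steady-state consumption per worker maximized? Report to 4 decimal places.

k_gold ≈ 5.0396

Break-even investment rate: n + δ = 0.01 + 0.11 = 0.12.
Setting f'(k) = n+δ gives 0.41·0.76·k^(0.41−1) = 0.12, hence k_gold = (0.41·0.76/0.12)^(1/0.59) ≈ 5.0396.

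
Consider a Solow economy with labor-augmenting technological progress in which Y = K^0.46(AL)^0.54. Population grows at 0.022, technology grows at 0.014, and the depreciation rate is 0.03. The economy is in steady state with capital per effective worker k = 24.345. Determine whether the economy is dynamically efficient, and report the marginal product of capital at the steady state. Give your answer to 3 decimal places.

n + g + δ = 0.022 + 0.014 + 0.03 = 0.066.
MPK = 0.46·k^(0.46−1) = 0.46·24.345^(-0.54) ≈ 0.0821.
MPK > 0.066, so the economy is dynamically efficient (under-saving).

dynamically efficient; MPK ≈ 0.082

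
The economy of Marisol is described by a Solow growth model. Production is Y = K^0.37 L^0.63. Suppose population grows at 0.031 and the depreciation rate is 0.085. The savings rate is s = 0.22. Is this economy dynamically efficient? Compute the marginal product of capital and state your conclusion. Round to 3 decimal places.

dynamically efficient; MPK ≈ 0.195

n + δ = 0.031 + 0.085 = 0.116.
Steady-state k*: s·k^0.37 = 0.116·k gives k* = (0.22/0.116)^(1/0.63) ≈ 2.7619.
MPK = 0.37·2.7619^(-0.63) ≈ 0.1951.
MPK > n+δ = 0.116, so the economy is dynamically efficient (under-saving).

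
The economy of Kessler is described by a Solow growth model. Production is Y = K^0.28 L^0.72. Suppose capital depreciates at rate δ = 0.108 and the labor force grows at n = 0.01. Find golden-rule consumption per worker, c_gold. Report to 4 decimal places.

The effective depreciation rate is n + δ = 0.01 + 0.108 = 0.118.
Maximizing c = f(k) − (n+δ)·k gives f'(k) = n+δ, i.e. 0.28·k^(0.28−1) = 0.118, so k_gold = (0.28/0.118)^(1/0.72) ≈ 3.3206.
y_gold = 3.3206^0.28 ≈ 1.3994.
c_gold = y_gold − (n+δ)·k_gold = 1.3994 − 0.118·3.3206 ≈ 1.0076.

c_gold ≈ 1.0076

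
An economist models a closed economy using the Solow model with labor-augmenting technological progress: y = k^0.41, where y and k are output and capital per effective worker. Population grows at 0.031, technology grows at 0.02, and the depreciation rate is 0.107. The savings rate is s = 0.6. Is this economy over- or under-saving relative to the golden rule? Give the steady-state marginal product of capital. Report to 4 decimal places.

over-saving; MPK ≈ 0.1080

Break-even investment rate: n + g + δ = 0.031 + 0.02 + 0.107 = 0.158.
Steady-state k*: s·k^0.41 = 0.158·k gives k* = (0.6/0.158)^(1/0.59) ≈ 9.5983.
MPK = 0.41·9.5983^(-0.59) ≈ 0.1080.
MPK < n+g+δ = 0.158, so the economy is dynamically inefficient (over-saving).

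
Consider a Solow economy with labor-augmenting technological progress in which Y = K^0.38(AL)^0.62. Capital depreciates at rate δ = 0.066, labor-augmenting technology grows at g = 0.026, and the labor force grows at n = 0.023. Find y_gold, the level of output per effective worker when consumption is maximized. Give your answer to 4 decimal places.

y_gold ≈ 2.0804

The effective depreciation rate is n + g + δ = 0.023 + 0.026 + 0.066 = 0.115.
Maximizing c = f(k) − (n+g+δ)·k gives f'(k) = n+g+δ, i.e. 0.38·k^(0.38−1) = 0.115, so k_gold = (0.38/0.115)^(1/0.62) ≈ 6.8744.
Output: y_gold = k_gold^0.38 = 6.8744^0.38 ≈ 2.0804.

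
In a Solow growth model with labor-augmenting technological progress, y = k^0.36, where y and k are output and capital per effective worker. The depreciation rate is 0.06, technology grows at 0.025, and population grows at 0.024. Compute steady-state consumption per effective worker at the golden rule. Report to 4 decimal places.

c_gold ≈ 1.2533

n + g + δ = 0.024 + 0.025 + 0.06 = 0.109.
Golden rule sets MPK = n+g+δ: 0.36·k^(0.36−1) = 0.109, so k_gold = (0.36/0.109)^(1/0.64) ≈ 6.4676.
y_gold = 6.4676^0.36 ≈ 1.9582.
c_gold = y_gold − (n+g+δ)·k_gold = 1.9582 − 0.109·6.4676 ≈ 1.2533.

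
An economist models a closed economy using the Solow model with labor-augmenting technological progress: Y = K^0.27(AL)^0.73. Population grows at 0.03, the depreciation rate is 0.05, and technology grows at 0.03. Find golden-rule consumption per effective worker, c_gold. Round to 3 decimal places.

The effective depreciation rate is n + g + δ = 0.03 + 0.03 + 0.05 = 0.11.
At the golden rule the marginal product of capital equals n+g+δ: 0.27·k^(0.27−1) = 0.11. Solving, k_gold = (0.27/0.11)^(1/0.73) ≈ 3.4214.
y_gold = 3.4214^0.27 ≈ 1.3939.
c_gold = y_gold − (n+g+δ)·k_gold = 1.3939 − 0.11·3.4214 ≈ 1.0176.

c_gold ≈ 1.018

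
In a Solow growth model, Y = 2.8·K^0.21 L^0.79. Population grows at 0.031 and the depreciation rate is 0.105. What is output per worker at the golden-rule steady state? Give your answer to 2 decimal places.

y_gold ≈ 4.13

Capital per worker breaks even when investment replaces (n + δ)·k; here n + δ = 0.136.
Maximizing c = f(k) − (n+δ)·k gives f'(k) = n+δ, i.e. 0.21·2.8·k^(0.21−1) = 0.136, so k_gold = (0.21·2.8/0.136)^(1/0.79) ≈ 6.3806.
Output: y_gold = 2.8·k_gold^0.21 = 2.8·6.3806^0.21 ≈ 4.1322.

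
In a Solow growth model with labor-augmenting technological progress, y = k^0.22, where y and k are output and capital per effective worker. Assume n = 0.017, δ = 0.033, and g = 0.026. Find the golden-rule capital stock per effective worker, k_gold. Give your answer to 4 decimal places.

Capital per effective worker breaks even when investment replaces (n + g + δ)·k; here n + g + δ = 0.076.
Setting f'(k) = n+g+δ gives 0.22·k^(0.22−1) = 0.076, hence k_gold = (0.22/0.076)^(1/0.78) ≈ 3.9067.

k_gold ≈ 3.9067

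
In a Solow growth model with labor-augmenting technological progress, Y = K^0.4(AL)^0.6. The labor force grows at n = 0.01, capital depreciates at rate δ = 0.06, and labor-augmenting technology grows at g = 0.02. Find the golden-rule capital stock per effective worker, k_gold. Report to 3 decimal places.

k_gold ≈ 12.014

n + g + δ = 0.01 + 0.02 + 0.06 = 0.09.
Setting f'(k) = n+g+δ gives 0.4·k^(0.4−1) = 0.09, hence k_gold = (0.4/0.09)^(1/0.6) ≈ 12.0142.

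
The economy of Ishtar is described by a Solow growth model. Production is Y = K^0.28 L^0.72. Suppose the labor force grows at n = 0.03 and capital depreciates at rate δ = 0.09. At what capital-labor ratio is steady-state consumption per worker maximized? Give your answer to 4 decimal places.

k_gold ≈ 3.2440

n + δ = 0.03 + 0.09 = 0.12.
Golden rule sets MPK = n+δ: 0.28·k^(0.28−1) = 0.12, so k_gold = (0.28/0.12)^(1/0.72) ≈ 3.2440.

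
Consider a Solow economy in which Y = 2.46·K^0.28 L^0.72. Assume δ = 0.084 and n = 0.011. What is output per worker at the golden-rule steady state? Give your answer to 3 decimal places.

Capital per worker breaks even when investment replaces (n + δ)·k; here n + δ = 0.095.
Maximizing c = f(k) − (n+δ)·k gives f'(k) = n+δ, i.e. 0.28·2.46·k^(0.28−1) = 0.095, so k_gold = (0.28·2.46/0.095)^(1/0.72) ≈ 15.6660.
Output: y_gold = 2.46·k_gold^0.28 = 2.46·15.6660^0.28 ≈ 5.3152.

y_gold ≈ 5.315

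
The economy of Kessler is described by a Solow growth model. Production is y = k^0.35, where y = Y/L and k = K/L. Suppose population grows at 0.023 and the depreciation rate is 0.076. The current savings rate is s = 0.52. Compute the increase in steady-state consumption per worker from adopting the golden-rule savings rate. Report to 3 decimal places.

Δc ≈ 0.110

Capital per worker breaks even when investment replaces (n + δ)·k; here n + δ = 0.099.
Current steady state (s = 0.52): k* = (0.52/0.099)^(1/0.65) ≈ 12.8309, y* = 12.8309^0.35 ≈ 2.4428, c* = (1−0.52)·2.4428 ≈ 1.1726.
At the golden rule the marginal product of capital equals n+δ: 0.35·k^(0.35−1) = 0.099. Solving, k_gold = (0.35/0.099)^(1/0.65) ≈ 6.9782.
y_gold = 6.9782^0.35 ≈ 1.9738, c_gold = y_gold − 0.099·k_gold ≈ 1.2830.
Gain: Δc = 1.2830 − 1.1726 ≈ 0.1104.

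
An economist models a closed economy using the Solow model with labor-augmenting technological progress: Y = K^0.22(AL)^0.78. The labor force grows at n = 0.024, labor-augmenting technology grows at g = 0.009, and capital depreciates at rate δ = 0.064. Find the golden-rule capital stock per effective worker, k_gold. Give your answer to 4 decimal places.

Capital per effective worker breaks even when investment replaces (n + g + δ)·k; here n + g + δ = 0.097.
Setting f'(k) = n+g+δ gives 0.22·k^(0.22−1) = 0.097, hence k_gold = (0.22/0.097)^(1/0.78) ≈ 2.8573.

k_gold ≈ 2.8573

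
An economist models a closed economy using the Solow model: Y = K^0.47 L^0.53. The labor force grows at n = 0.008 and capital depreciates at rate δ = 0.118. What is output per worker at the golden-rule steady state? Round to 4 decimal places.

y_gold ≈ 3.2137

Break-even investment rate: n + δ = 0.008 + 0.118 = 0.126.
Golden rule sets MPK = n+δ: 0.47·k^(0.47−1) = 0.126, so k_gold = (0.47/0.126)^(1/0.53) ≈ 11.9876.
Output: y_gold = k_gold^0.47 = 11.9876^0.47 ≈ 3.2137.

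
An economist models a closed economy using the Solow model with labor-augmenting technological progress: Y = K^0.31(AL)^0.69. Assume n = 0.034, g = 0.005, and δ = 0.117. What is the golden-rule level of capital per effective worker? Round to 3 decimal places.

The effective depreciation rate is n + g + δ = 0.034 + 0.005 + 0.117 = 0.156.
Setting f'(k) = n+g+δ gives 0.31·k^(0.31−1) = 0.156, hence k_gold = (0.31/0.156)^(1/0.69) ≈ 2.7054.

k_gold ≈ 2.705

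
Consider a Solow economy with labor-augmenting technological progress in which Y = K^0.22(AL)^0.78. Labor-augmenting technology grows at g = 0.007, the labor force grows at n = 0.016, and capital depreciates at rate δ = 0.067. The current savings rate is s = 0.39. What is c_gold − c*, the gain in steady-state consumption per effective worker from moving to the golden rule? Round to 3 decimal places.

n + g + δ = 0.016 + 0.007 + 0.067 = 0.09.
Current steady state (s = 0.39): k* = (0.39/0.09)^(1/0.78) ≈ 6.5530, y* = 6.5530^0.22 ≈ 1.5122, c* = (1−0.39)·1.5122 ≈ 0.9225.
Setting f'(k) = n+g+δ gives 0.22·k^(0.22−1) = 0.09, hence k_gold = (0.22/0.09)^(1/0.78) ≈ 3.1453.
y_gold = 3.1453^0.22 ≈ 1.2867, c_gold = y_gold − 0.09·k_gold ≈ 1.0036.
Gain: Δc = 1.0036 − 0.9225 ≈ 0.0812.

Δc ≈ 0.081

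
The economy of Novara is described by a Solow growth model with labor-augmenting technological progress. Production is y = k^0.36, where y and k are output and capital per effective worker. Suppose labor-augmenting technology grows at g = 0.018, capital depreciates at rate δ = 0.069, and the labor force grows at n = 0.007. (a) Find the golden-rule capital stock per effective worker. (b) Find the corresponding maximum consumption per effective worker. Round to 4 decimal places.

The effective depreciation rate is n + g + δ = 0.007 + 0.018 + 0.069 = 0.094.
Maximizing c = f(k) − (n+g+δ)·k gives f'(k) = n+g+δ, i.e. 0.36·k^(0.36−1) = 0.094, so k_gold = (0.36/0.094)^(1/0.64) ≈ 8.1510.
y_gold = 8.1510^0.36 ≈ 2.1283; c_gold = y_gold − 0.094·k_gold ≈ 1.3621.

(a) k_gold ≈ 8.1510; (b) c_gold ≈ 1.3621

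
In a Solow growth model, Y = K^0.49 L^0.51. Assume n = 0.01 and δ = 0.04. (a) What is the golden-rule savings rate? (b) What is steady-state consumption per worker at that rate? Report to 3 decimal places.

(a) s_gold = 0.490; (b) c_gold ≈ 4.570

The effective depreciation rate is n + δ = 0.01 + 0.04 = 0.05.
For Cobb-Douglas, s_gold equals capital's share: s_gold = 0.49.
Setting f'(k) = n+δ gives 0.49·k^(0.49−1) = 0.05, hence k_gold = (0.49/0.05)^(1/0.51) ≈ 87.8174.
y_gold = 87.8174^0.49 ≈ 8.9610; c_gold = (1−0.49)·y_gold ≈ 4.5701.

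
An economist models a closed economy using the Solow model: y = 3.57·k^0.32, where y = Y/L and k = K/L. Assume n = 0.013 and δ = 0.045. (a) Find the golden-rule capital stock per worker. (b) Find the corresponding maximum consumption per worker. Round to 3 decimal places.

(a) k_gold ≈ 80.078; (b) c_gold ≈ 9.870

Capital per worker breaks even when investment replaces (n + δ)·k; here n + δ = 0.058.
Setting f'(k) = n+δ gives 0.32·3.57·k^(0.32−1) = 0.058, hence k_gold = (0.32·3.57/0.058)^(1/0.68) ≈ 80.0783.
y_gold = 3.57·80.0783^0.32 ≈ 14.5142; c_gold = y_gold − 0.058·k_gold ≈ 9.8697.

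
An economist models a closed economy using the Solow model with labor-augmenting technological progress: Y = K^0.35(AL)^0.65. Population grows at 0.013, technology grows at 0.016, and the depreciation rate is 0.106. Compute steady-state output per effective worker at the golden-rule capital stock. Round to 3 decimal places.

y_gold ≈ 1.670

n + g + δ = 0.013 + 0.016 + 0.106 = 0.135.
Maximizing c = f(k) − (n+g+δ)·k gives f'(k) = n+g+δ, i.e. 0.35·k^(0.35−1) = 0.135, so k_gold = (0.35/0.135)^(1/0.65) ≈ 4.3303.
Output: y_gold = k_gold^0.35 = 4.3303^0.35 ≈ 1.6702.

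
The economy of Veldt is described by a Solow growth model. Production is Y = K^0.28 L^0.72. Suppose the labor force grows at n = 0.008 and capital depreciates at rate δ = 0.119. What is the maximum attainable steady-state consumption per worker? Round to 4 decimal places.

The effective depreciation rate is n + δ = 0.008 + 0.119 = 0.127.
Golden rule sets MPK = n+δ: 0.28·k^(0.28−1) = 0.127, so k_gold = (0.28/0.127)^(1/0.72) ≈ 2.9983.
y_gold = 2.9983^0.28 ≈ 1.3600.
c_gold = y_gold − (n+δ)·k_gold = 1.3600 − 0.127·2.9983 ≈ 0.9792.

c_gold ≈ 0.9792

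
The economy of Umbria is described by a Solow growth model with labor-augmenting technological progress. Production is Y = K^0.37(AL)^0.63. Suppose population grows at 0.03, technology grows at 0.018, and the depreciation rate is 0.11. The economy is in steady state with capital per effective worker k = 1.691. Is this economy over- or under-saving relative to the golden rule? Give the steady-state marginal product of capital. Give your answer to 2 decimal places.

under-saving; MPK ≈ 0.27

n + g + δ = 0.03 + 0.018 + 0.11 = 0.158.
MPK = 0.37·k^(0.37−1) = 0.37·1.691^(-0.63) ≈ 0.2657.
MPK > 0.158, so the economy is dynamically efficient (under-saving).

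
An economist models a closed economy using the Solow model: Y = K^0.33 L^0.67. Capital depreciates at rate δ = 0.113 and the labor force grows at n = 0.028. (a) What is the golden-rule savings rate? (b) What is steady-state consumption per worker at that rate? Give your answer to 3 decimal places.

Break-even investment rate: n + δ = 0.028 + 0.113 = 0.141.
For Cobb-Douglas, s_gold equals capital's share: s_gold = 0.33.
Golden rule sets MPK = n+δ: 0.33·k^(0.33−1) = 0.141, so k_gold = (0.33/0.141)^(1/0.67) ≈ 3.5578.
y_gold = 3.5578^0.33 ≈ 1.5202; c_gold = (1−0.33)·y_gold ≈ 1.0185.

(a) s_gold = 0.330; (b) c_gold ≈ 1.019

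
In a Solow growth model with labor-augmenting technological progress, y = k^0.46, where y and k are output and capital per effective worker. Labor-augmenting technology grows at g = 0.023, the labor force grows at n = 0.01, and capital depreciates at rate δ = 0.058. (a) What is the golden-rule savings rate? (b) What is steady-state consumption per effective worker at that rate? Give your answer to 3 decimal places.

(a) s_gold = 0.460; (b) c_gold ≈ 2.147

Break-even investment rate: n + g + δ = 0.01 + 0.023 + 0.058 = 0.091.
For Cobb-Douglas, s_gold equals capital's share: s_gold = 0.46.
Golden rule sets MPK = n+g+δ: 0.46·k^(0.46−1) = 0.091, so k_gold = (0.46/0.091)^(1/0.54) ≈ 20.0992.
y_gold = 20.0992^0.46 ≈ 3.9761; c_gold = (1−0.46)·y_gold ≈ 2.1471.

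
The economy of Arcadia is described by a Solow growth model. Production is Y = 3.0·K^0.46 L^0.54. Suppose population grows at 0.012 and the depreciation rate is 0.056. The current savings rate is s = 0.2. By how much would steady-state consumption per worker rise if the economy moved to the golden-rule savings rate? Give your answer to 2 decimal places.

Δc ≈ 5.71

Capital per worker breaks even when investment replaces (n + δ)·k; here n + δ = 0.068.
Current steady state (s = 0.2): k* = (0.2·3.0/0.068)^(1/0.54) ≈ 56.3884, y* = 3.0·56.3884^0.46 ≈ 19.1720, c* = (1−0.2)·19.1720 ≈ 15.3376.
Golden rule sets MPK = n+δ: 0.46·3.0·k^(0.46−1) = 0.068, so k_gold = (0.46·3.0/0.068)^(1/0.54) ≈ 263.6671.
y_gold = 3.0·263.6671^0.46 ≈ 38.9769, c_gold = y_gold − 0.068·k_gold ≈ 21.0475.
Gain: Δc = 21.0475 − 15.3376 ≈ 5.7099.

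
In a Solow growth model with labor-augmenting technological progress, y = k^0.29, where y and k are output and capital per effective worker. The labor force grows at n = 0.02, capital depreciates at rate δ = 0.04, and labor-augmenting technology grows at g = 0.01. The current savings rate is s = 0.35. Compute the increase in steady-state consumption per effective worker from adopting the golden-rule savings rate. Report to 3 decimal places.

Δc ≈ 0.014

The effective depreciation rate is n + g + δ = 0.02 + 0.01 + 0.04 = 0.07.
Current steady state (s = 0.35): k* = (0.35/0.07)^(1/0.71) ≈ 9.6486, y* = 9.6486^0.29 ≈ 1.9297, c* = (1−0.35)·1.9297 ≈ 1.2543.
Setting f'(k) = n+g+δ gives 0.29·k^(0.29−1) = 0.07, hence k_gold = (0.29/0.07)^(1/0.71) ≈ 7.4035.
y_gold = 7.4035^0.29 ≈ 1.7870, c_gold = y_gold − 0.07·k_gold ≈ 1.2688.
Gain: Δc = 1.2688 − 1.2543 ≈ 0.0145.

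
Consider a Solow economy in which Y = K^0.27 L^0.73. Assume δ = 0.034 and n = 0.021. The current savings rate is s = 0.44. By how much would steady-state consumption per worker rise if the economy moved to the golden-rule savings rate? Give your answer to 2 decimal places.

n + δ = 0.021 + 0.034 = 0.055.
Current steady state (s = 0.44): k* = (0.44/0.055)^(1/0.73) ≈ 17.2627, y* = 17.2627^0.27 ≈ 2.1578, c* = (1−0.44)·2.1578 ≈ 1.2084.
At the golden rule the marginal product of capital equals n+δ: 0.27·k^(0.27−1) = 0.055. Solving, k_gold = (0.27/0.055)^(1/0.73) ≈ 8.8425.
y_gold = 8.8425^0.27 ≈ 1.8013, c_gold = y_gold − 0.055·k_gold ≈ 1.3149.
Gain: Δc = 1.3149 − 1.2084 ≈ 0.1065.

Δc ≈ 0.11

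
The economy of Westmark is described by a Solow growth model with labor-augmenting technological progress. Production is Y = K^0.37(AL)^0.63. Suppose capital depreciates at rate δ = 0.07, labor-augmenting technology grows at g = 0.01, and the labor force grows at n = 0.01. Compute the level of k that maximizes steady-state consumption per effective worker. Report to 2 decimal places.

k_gold ≈ 9.43

The effective depreciation rate is n + g + δ = 0.01 + 0.01 + 0.07 = 0.09.
Maximizing c = f(k) − (n+g+δ)·k gives f'(k) = n+g+δ, i.e. 0.37·k^(0.37−1) = 0.09, so k_gold = (0.37/0.09)^(1/0.63) ≈ 9.4306.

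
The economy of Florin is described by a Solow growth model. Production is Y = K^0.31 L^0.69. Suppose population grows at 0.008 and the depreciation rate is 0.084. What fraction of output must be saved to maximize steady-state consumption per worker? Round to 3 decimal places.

Capital per worker breaks even when investment replaces (n + δ)·k; here n + δ = 0.092.
At the golden rule MPK = n+δ, and in any Cobb-Douglas steady state s = (n+δ)·k/y = MPK·k/y = capital's share 0.31.

s_gold = 0.310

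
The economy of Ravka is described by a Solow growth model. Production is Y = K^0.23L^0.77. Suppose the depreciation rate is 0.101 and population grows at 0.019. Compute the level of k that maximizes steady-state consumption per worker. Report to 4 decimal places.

k_gold ≈ 2.3278

Break-even investment rate: n + δ = 0.019 + 0.101 = 0.12.
At the golden rule the marginal product of capital equals n+δ: 0.23·k^(0.23−1) = 0.12. Solving, k_gold = (0.23/0.12)^(1/0.77) ≈ 2.3278.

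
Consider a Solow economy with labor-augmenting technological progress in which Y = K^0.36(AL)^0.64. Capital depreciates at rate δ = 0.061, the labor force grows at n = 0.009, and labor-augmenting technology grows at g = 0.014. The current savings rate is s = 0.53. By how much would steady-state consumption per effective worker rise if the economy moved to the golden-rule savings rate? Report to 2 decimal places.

Δc ≈ 0.13

The effective depreciation rate is n + g + δ = 0.009 + 0.014 + 0.061 = 0.084.
Current steady state (s = 0.53): k* = (0.53/0.084)^(1/0.64) ≈ 17.7826, y* = 17.7826^0.36 ≈ 2.8184, c* = (1−0.53)·2.8184 ≈ 1.3246.
Maximizing c = f(k) − (n+g+δ)·k gives f'(k) = n+g+δ, i.e. 0.36·k^(0.36−1) = 0.084, so k_gold = (0.36/0.084)^(1/0.64) ≈ 9.7171.
y_gold = 9.7171^0.36 ≈ 2.2673, c_gold = y_gold − 0.084·k_gold ≈ 1.4511.
Gain: Δc = 1.4511 − 1.3246 ≈ 0.1265.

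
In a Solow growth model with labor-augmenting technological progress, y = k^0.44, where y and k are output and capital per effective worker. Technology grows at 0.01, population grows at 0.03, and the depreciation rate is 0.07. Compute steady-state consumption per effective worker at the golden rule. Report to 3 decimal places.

c_gold ≈ 1.664

Break-even investment rate: n + g + δ = 0.03 + 0.01 + 0.07 = 0.11.
Golden rule sets MPK = n+g+δ: 0.44·k^(0.44−1) = 0.11, so k_gold = (0.44/0.11)^(1/0.56) ≈ 11.8880.
y_gold = 11.8880^0.44 ≈ 2.9720.
c_gold = y_gold − (n+g+δ)·k_gold = 2.9720 − 0.11·11.8880 ≈ 1.6643.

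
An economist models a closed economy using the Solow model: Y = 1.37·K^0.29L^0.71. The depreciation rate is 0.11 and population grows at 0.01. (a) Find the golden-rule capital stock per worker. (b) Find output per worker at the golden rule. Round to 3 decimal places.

The effective depreciation rate is n + δ = 0.01 + 0.11 = 0.12.
Setting f'(k) = n+δ gives 0.29·1.37·k^(0.29−1) = 0.12, hence k_gold = (0.29·1.37/0.12)^(1/0.71) ≈ 5.3989.
y_gold = 1.37·5.3989^0.29 ≈ 2.2340.

(a) k_gold ≈ 5.399; (b) y_gold ≈ 2.234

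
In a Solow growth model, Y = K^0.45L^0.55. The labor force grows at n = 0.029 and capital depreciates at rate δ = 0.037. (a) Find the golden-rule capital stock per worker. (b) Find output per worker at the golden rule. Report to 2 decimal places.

The effective depreciation rate is n + δ = 0.029 + 0.037 = 0.066.
Maximizing c = f(k) − (n+δ)·k gives f'(k) = n+δ, i.e. 0.45·k^(0.45−1) = 0.066, so k_gold = (0.45/0.066)^(1/0.55) ≈ 32.7915.
y_gold = 32.7915^0.45 ≈ 4.8094.

(a) k_gold ≈ 32.79; (b) y_gold ≈ 4.81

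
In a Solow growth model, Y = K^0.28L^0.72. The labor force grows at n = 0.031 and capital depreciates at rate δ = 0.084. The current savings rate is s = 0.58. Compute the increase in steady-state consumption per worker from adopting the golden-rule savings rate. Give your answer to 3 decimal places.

Capital per worker breaks even when investment replaces (n + δ)·k; here n + δ = 0.115.
Current steady state (s = 0.58): k* = (0.58/0.115)^(1/0.72) ≈ 9.4627, y* = 9.4627^0.28 ≈ 1.8762, c* = (1−0.58)·1.8762 ≈ 0.7880.
Maximizing c = f(k) − (n+δ)·k gives f'(k) = n+δ, i.e. 0.28·k^(0.28−1) = 0.115, so k_gold = (0.28/0.115)^(1/0.72) ≈ 3.4415.
y_gold = 3.4415^0.28 ≈ 1.4135, c_gold = y_gold − 0.115·k_gold ≈ 1.0177.
Gain: Δc = 1.0177 − 0.7880 ≈ 0.2297.

Δc ≈ 0.230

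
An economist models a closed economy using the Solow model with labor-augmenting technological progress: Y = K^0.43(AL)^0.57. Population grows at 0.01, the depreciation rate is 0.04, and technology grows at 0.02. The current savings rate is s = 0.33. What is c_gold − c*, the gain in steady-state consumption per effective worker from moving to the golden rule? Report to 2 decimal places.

The effective depreciation rate is n + g + δ = 0.01 + 0.02 + 0.04 = 0.07.
Current steady state (s = 0.33): k* = (0.33/0.07)^(1/0.57) ≈ 15.1856, y* = 15.1856^0.43 ≈ 3.2212, c* = (1−0.33)·3.2212 ≈ 2.1582.
Setting f'(k) = n+g+δ gives 0.43·k^(0.43−1) = 0.07, hence k_gold = (0.43/0.07)^(1/0.57) ≈ 24.1605.
y_gold = 24.1605^0.43 ≈ 3.9331, c_gold = y_gold − 0.07·k_gold ≈ 2.2419.
Gain: Δc = 2.2419 − 2.1582 ≈ 0.0837.

Δc ≈ 0.08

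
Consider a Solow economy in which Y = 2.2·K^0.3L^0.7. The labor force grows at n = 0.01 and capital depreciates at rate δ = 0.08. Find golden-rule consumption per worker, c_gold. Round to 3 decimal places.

n + δ = 0.01 + 0.08 = 0.09.
Golden rule sets MPK = n+δ: 0.3·2.2·k^(0.3−1) = 0.09, so k_gold = (0.3·2.2/0.09)^(1/0.7) ≈ 17.2244.
y_gold = 2.2·17.2244^0.3 ≈ 5.1673.
c_gold = y_gold − (n+δ)·k_gold = 5.1673 − 0.09·17.2244 ≈ 3.6171.

c_gold ≈ 3.617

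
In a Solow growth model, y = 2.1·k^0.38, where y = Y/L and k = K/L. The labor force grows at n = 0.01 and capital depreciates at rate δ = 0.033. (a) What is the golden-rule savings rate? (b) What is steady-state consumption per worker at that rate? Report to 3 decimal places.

n + δ = 0.01 + 0.033 = 0.043.
For Cobb-Douglas, s_gold equals capital's share: s_gold = 0.38.
Maximizing c = f(k) − (n+δ)·k gives f'(k) = n+δ, i.e. 0.38·2.1·k^(0.38−1) = 0.043, so k_gold = (0.38·2.1/0.043)^(1/0.62) ≈ 111.1791.
y_gold = 2.1·111.1791^0.38 ≈ 12.5808; c_gold = (1−0.38)·y_gold ≈ 7.8001.

(a) s_gold = 0.380; (b) c_gold ≈ 7.800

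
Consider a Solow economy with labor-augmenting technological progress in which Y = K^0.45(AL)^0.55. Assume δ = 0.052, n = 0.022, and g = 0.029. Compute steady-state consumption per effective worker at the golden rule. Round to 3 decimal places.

c_gold ≈ 1.838

The effective depreciation rate is n + g + δ = 0.022 + 0.029 + 0.052 = 0.103.
Setting f'(k) = n+g+δ gives 0.45·k^(0.45−1) = 0.103, hence k_gold = (0.45/0.103)^(1/0.55) ≈ 14.5989.
y_gold = 14.5989^0.45 ≈ 3.3415.
c_gold = y_gold − (n+g+δ)·k_gold = 3.3415 − 0.103·14.5989 ≈ 1.8378.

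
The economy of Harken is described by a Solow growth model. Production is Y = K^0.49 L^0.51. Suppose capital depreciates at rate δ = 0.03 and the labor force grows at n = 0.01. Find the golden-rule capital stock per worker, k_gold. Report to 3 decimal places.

k_gold ≈ 136.019

Break-even investment rate: n + δ = 0.01 + 0.03 = 0.04.
Maximizing c = f(k) − (n+δ)·k gives f'(k) = n+δ, i.e. 0.49·k^(0.49−1) = 0.04, so k_gold = (0.49/0.04)^(1/0.51) ≈ 136.0192.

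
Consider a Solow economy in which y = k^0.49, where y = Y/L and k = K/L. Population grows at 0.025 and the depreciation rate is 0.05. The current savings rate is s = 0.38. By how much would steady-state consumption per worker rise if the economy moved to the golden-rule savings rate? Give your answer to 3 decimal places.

n + δ = 0.025 + 0.05 = 0.075.
Current steady state (s = 0.38): k* = (0.38/0.075)^(1/0.51) ≈ 24.0884, y* = 24.0884^0.49 ≈ 4.7543, c* = (1−0.38)·4.7543 ≈ 2.9477.
Golden rule sets MPK = n+δ: 0.49·k^(0.49−1) = 0.075, so k_gold = (0.49/0.075)^(1/0.51) ≈ 39.6555.
y_gold = 39.6555^0.49 ≈ 6.0697, c_gold = y_gold − 0.075·k_gold ≈ 3.0956.
Gain: Δc = 3.0956 − 2.9477 ≈ 0.1479.

Δc ≈ 0.148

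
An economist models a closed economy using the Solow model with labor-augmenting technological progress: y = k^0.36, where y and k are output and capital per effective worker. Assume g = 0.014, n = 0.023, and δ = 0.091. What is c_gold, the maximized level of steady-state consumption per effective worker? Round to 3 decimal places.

c_gold ≈ 1.145

n + g + δ = 0.023 + 0.014 + 0.091 = 0.128.
Golden rule sets MPK = n+g+δ: 0.36·k^(0.36−1) = 0.128, so k_gold = (0.36/0.128)^(1/0.64) ≈ 5.0316.
y_gold = 5.0316^0.36 ≈ 1.7890.
c_gold = y_gold − (n+g+δ)·k_gold = 1.7890 − 0.128·5.0316 ≈ 1.1450.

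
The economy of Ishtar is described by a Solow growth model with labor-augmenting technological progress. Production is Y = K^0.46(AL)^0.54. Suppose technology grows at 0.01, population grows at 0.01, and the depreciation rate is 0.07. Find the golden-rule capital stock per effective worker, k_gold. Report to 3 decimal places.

The effective depreciation rate is n + g + δ = 0.01 + 0.01 + 0.07 = 0.09.
Maximizing c = f(k) − (n+g+δ)·k gives f'(k) = n+g+δ, i.e. 0.46·k^(0.46−1) = 0.09, so k_gold = (0.46/0.09)^(1/0.54) ≈ 20.5147.

k_gold ≈ 20.515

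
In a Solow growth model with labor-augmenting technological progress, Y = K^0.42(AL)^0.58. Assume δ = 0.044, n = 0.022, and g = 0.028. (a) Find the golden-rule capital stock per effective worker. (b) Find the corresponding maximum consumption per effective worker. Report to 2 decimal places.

Break-even investment rate: n + g + δ = 0.022 + 0.028 + 0.044 = 0.094.
Golden rule sets MPK = n+g+δ: 0.42·k^(0.42−1) = 0.094, so k_gold = (0.42/0.094)^(1/0.58) ≈ 13.2099.
y_gold = 13.2099^0.42 ≈ 2.9565; c_gold = y_gold − 0.094·k_gold ≈ 1.7148.

(a) k_gold ≈ 13.21; (b) c_gold ≈ 1.71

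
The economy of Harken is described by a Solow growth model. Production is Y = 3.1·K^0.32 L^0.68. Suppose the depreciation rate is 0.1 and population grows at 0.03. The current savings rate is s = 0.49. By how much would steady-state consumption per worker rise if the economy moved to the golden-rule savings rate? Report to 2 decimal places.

Δc ≈ 0.46

n + δ = 0.03 + 0.1 = 0.13.
Current steady state (s = 0.49): k* = (0.49·3.1/0.13)^(1/0.68) ≈ 37.1553, y* = 3.1·37.1553^0.32 ≈ 9.8575, c* = (1−0.49)·9.8575 ≈ 5.0273.
Golden rule sets MPK = n+δ: 0.32·3.1·k^(0.32−1) = 0.13, so k_gold = (0.32·3.1/0.13)^(1/0.68) ≈ 19.8561.
y_gold = 3.1·19.8561^0.32 ≈ 8.0666, c_gold = y_gold − 0.13·k_gold ≈ 5.4853.
Gain: Δc = 5.4853 − 5.0273 ≈ 0.4579.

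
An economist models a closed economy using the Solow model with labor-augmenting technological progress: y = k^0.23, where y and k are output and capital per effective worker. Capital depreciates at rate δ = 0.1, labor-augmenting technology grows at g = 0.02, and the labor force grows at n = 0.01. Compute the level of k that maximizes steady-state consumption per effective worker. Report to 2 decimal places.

k_gold ≈ 2.10

Capital per effective worker breaks even when investment replaces (n + g + δ)·k; here n + g + δ = 0.13.
Golden rule sets MPK = n+g+δ: 0.23·k^(0.23−1) = 0.13, so k_gold = (0.23/0.13)^(1/0.77) ≈ 2.0980.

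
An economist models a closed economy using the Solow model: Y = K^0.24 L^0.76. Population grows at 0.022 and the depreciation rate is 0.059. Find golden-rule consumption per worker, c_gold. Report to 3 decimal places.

c_gold ≈ 1.071

Break-even investment rate: n + δ = 0.022 + 0.059 = 0.081.
Golden rule sets MPK = n+δ: 0.24·k^(0.24−1) = 0.081, so k_gold = (0.24/0.081)^(1/0.76) ≈ 4.1753.
y_gold = 4.1753^0.24 ≈ 1.4092.
c_gold = y_gold − (n+δ)·k_gold = 1.4092 − 0.081·4.1753 ≈ 1.0710.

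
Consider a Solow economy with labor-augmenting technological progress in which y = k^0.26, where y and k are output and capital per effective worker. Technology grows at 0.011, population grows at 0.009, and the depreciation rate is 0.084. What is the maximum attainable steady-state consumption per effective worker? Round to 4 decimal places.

Break-even investment rate: n + g + δ = 0.009 + 0.011 + 0.084 = 0.104.
Golden rule sets MPK = n+g+δ: 0.26·k^(0.26−1) = 0.104, so k_gold = (0.26/0.104)^(1/0.74) ≈ 3.4495.
y_gold = 3.4495^0.26 ≈ 1.3798.
c_gold = y_gold − (n+g+δ)·k_gold = 1.3798 − 0.104·3.4495 ≈ 1.0211.

c_gold ≈ 1.0211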